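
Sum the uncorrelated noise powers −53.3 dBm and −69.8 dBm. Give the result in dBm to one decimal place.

Convert to linear, add, convert back:
P₁ = 4.68×10⁻⁹ W, P₂ = 1.05×10⁻¹⁰ W
P_tot = 4.78×10⁻⁹ W → 10 log₁₀(P_tot / 10⁻³) = −53.2 dBm

−53.2 dBm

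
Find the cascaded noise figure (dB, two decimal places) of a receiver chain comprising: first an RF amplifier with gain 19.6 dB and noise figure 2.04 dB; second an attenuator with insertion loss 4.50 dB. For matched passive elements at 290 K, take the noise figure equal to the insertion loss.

2.09 dB

Convert to linear (a loss of L dB is a gain of −L dB): F_i = 10^(NF_i/10), G_i = 10^(G_i,dB/10)
  Stage 1: F_1 = 10^(2.04/10) = 1.600, G_1 = 10^(19.6/10) = 91.20
  Stage 2: F_2 = 10^(4.50/10) = 2.818, G_2 = 10^(−4.50/10) = 0.3548
Friis cascade:
  F = 1.600 + (2.818 − 1)/91.20 = 1.619
NF = 10 log₁₀(1.619) = 2.09 dB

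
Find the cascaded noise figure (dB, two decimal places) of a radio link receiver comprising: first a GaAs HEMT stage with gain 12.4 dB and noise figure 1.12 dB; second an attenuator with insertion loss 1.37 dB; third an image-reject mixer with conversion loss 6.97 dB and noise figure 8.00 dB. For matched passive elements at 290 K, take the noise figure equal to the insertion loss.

2.39 dB

Convert to linear (a loss of L dB is a gain of −L dB): F_i = 10^(NF_i/10), G_i = 10^(G_i,dB/10)
  Stage 1: F_1 = 10^(1.12/10) = 1.294, G_1 = 10^(12.4/10) = 17.38
  Stage 2: F_2 = 10^(1.37/10) = 1.371, G_2 = 10^(−1.37/10) = 0.7295
  Stage 3: F_3 = 10^(8.00/10) = 6.310, G_3 = 10^(−6.97/10) = 0.2009
Friis cascade:
  F = 1.294 + (1.371 − 1)/17.38 + (6.310 − 1)/12.68 = 1.734
NF = 10 log₁₀(1.734) = 2.39 dB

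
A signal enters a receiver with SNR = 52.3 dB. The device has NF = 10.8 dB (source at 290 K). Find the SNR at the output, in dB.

By definition F = SNR_in/SNR_out, so in dB: SNR_out = SNR_in − NF
SNR_out = 52.3 − 10.8 = 41.5 dB

41.5 dB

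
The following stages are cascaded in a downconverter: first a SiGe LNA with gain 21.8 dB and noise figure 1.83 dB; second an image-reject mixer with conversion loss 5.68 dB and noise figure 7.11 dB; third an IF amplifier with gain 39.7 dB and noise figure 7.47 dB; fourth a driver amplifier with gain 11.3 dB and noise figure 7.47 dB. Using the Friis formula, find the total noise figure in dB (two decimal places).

Convert to linear (a loss of L dB is a gain of −L dB): F_i = 10^(NF_i/10), G_i = 10^(G_i,dB/10)
  Stage 1: F_1 = 10^(1.83/10) = 1.524, G_1 = 10^(21.8/10) = 151.4
  Stage 2: F_2 = 10^(7.11/10) = 5.140, G_2 = 10^(−5.68/10) = 0.2704
  Stage 3: F_3 = 10^(7.47/10) = 5.585, G_3 = 10^(39.7/10) = 9333
  Stage 4: F_4 = 10^(7.47/10) = 5.585, G_4 = 10^(11.3/10) = 13.49
Friis cascade:
  F = 1.524 + (5.140 − 1)/151.4 + (5.585 − 1)/40.93 + (5.585 − 1)/3.819×10⁵ = 1.663
NF = 10 log₁₀(1.663) = 2.21 dB

2.21 dB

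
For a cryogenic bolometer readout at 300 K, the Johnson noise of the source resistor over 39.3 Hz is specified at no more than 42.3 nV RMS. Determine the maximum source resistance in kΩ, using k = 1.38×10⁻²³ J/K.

2.75 kΩ

Johnson–Nyquist: V_n = √(4kTRB) ⇒ R = V_n² / (4kTB)
4kTB = 4 × 1.38×10⁻²³ × 300 × 3.93×10¹ = 6.51×10⁻¹⁹
R = (4.23×10⁻⁸)² / 6.51×10⁻¹⁹ = 2.75×10³ Ω = 2.75 kΩ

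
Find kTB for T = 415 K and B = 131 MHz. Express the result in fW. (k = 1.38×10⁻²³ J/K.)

750 fW

P_n = kTB = 1.38×10⁻²³ × 415 × 1.31×10⁸ = 7.50×10⁻¹³ W = 750 fW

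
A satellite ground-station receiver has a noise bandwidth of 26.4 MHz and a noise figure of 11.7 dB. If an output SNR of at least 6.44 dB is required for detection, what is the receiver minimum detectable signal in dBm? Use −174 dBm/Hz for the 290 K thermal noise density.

−81.6 dBm

Sensitivity = −174 + 10 log₁₀(B) + NF + SNR_min
= −174 + 74.22 + 11.7 + 6.44
= −81.64 dBm → −81.6 dBm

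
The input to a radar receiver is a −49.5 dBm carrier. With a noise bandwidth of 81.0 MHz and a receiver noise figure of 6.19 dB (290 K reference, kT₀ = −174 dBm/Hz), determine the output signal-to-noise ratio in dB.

39.2 dB

Noise floor: N = −174 + 10 log₁₀(B) + NF
10 log₁₀(8.10×10⁷) = 79.08 dB
N = −174 + 79.08 + 6.19 = −88.73 dBm
SNR = P_sig − N = −49.5 − (−88.73) = 39.23 dB → 39.2 dB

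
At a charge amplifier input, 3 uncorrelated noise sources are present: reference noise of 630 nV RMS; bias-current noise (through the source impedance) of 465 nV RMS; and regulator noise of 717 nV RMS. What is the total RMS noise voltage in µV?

1.06 µV

Uncorrelated sources add in power (mean-square): V_tot = √(ΣV_i²)
V_tot = √[(6.30×10⁻⁷)² + (4.65×10⁻⁷)² + (7.17×10⁻⁷)²] = 1.06×10⁻⁶ V = 1.06 µV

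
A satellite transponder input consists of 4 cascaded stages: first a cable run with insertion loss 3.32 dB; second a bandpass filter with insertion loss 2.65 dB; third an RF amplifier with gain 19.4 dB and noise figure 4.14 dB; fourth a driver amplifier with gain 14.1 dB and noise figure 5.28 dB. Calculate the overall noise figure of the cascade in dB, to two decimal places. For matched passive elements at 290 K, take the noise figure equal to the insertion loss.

10.16 dB

Convert to linear (a loss of L dB is a gain of −L dB): F_i = 10^(NF_i/10), G_i = 10^(G_i,dB/10)
  Stage 1: F_1 = 10^(3.32/10) = 2.148, G_1 = 10^(−3.32/10) = 0.4656
  Stage 2: F_2 = 10^(2.65/10) = 1.841, G_2 = 10^(−2.65/10) = 0.5433
  Stage 3: F_3 = 10^(4.14/10) = 2.594, G_3 = 10^(19.4/10) = 87.10
  Stage 4: F_4 = 10^(5.28/10) = 3.373, G_4 = 10^(14.1/10) = 25.70
Friis cascade:
  F = 2.148 + (1.841 − 1)/0.4656 + (2.594 − 1)/0.2529 + (3.373 − 1)/22.03 = 10.36
NF = 10 log₁₀(10.36) = 10.16 dB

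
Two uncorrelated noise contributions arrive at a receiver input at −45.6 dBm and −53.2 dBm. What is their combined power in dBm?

Convert to linear, add, convert back:
P₁ = 2.75×10⁻⁸ W, P₂ = 4.79×10⁻⁹ W
P_tot = 3.23×10⁻⁸ W → 10 log₁₀(P_tot / 10⁻³) = −44.9 dBm

−44.9 dBm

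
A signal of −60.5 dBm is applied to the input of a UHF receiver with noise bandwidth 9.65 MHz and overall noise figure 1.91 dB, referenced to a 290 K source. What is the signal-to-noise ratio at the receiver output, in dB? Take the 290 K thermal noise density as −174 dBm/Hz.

41.7 dB

Noise floor: N = −174 + 10 log₁₀(B) + NF
10 log₁₀(9.65×10⁶) = 69.85 dB
N = −174 + 69.85 + 1.91 = −102.24 dBm
SNR = P_sig − N = −60.5 − (−102.24) = 41.74 dB → 41.7 dB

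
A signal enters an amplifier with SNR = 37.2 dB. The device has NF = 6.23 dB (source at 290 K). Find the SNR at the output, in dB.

By definition F = SNR_in/SNR_out, so in dB: SNR_out = SNR_in − NF
SNR_out = 37.2 − 6.23 = 30.97 dB

30.97 dB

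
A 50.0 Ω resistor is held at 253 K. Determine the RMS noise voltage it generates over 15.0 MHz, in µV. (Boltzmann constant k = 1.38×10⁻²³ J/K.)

V_n = √(4kTRB)
4kTRB = 4 × 1.38×10⁻²³ × 253 × 5.00×10¹ × 1.50×10⁷ = 1.05×10⁻¹¹ V²
V_n = √(1.05×10⁻¹¹) = 3.24×10⁻⁶ V = 3.24 µV

3.24 µV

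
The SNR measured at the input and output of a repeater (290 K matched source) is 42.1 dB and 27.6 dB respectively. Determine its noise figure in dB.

NF (dB) = SNR_in(dB) − SNR_out(dB) when the source is at T₀
NF = 42.1 − 27.6 = 14.5 dB

14.5 dB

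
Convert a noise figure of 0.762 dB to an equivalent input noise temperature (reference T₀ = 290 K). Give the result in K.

F = 10^(0.762/10) = 1.19179
T_e = (F − 1)·T₀ = (1.19179 − 1) × 290 = 55.6 K

55.6 K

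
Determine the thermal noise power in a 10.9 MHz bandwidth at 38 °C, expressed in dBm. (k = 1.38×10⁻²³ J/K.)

−103.3 dBm

T = 38 °C + 273.15 = 311.15 K
P_n = kTB = 1.38×10⁻²³ × 311.15 × 1.09×10⁷ = 4.68×10⁻¹⁴ W
In dBm: 10 log₁₀(4.68×10⁻¹⁴ / 10⁻³) = −103.3 dBm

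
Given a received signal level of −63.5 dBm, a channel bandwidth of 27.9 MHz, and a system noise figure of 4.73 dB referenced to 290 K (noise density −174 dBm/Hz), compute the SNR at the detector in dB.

Noise floor: N = −174 + 10 log₁₀(B) + NF
10 log₁₀(2.79×10⁷) = 74.46 dB
N = −174 + 74.46 + 4.73 = −94.81 dBm
SNR = P_sig − N = −63.5 − (−94.81) = 31.31 dB → 31.3 dB

31.3 dB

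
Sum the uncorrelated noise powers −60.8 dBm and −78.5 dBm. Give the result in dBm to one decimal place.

Convert to linear, add, convert back:
P₁ = 8.32×10⁻¹⁰ W, P₂ = 1.41×10⁻¹¹ W
P_tot = 8.46×10⁻¹⁰ W → 10 log₁₀(P_tot / 10⁻³) = −60.7 dBm

−60.7 dBm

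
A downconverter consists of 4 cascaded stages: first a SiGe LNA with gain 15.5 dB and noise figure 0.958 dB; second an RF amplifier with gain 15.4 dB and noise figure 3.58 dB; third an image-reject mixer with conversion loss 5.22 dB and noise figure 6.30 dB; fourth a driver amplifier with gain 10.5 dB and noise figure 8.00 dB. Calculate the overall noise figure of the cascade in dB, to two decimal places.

1.14 dB

Convert to linear (a loss of L dB is a gain of −L dB): F_i = 10^(NF_i/10), G_i = 10^(G_i,dB/10)
  Stage 1: F_1 = 10^(0.958/10) = 1.247, G_1 = 10^(15.5/10) = 35.48
  Stage 2: F_2 = 10^(3.58/10) = 2.280, G_2 = 10^(15.4/10) = 34.67
  Stage 3: F_3 = 10^(6.30/10) = 4.266, G_3 = 10^(−5.22/10) = 0.3006
  Stage 4: F_4 = 10^(8.00/10) = 6.310, G_4 = 10^(10.5/10) = 11.22
Friis cascade:
  F = 1.247 + (2.280 − 1)/35.48 + (4.266 − 1)/1230 + (6.310 − 1)/369.8 = 1.300
NF = 10 log₁₀(1.300) = 1.14 dB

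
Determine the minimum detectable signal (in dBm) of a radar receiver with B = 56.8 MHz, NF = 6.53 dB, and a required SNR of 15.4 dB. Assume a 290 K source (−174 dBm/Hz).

−74.5 dBm

Sensitivity = −174 + 10 log₁₀(B) + NF + SNR_min
= −174 + 77.54 + 6.53 + 15.4
= −74.53 dBm → −74.5 dBm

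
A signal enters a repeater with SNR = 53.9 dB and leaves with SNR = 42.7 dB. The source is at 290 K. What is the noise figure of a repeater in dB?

NF (dB) = SNR_in(dB) − SNR_out(dB) when the source is at T₀
NF = 53.9 − 42.7 = 11.2 dB

11.2 dB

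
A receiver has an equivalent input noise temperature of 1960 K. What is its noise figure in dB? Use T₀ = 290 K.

F = 1 + T_e/T₀ = 1 + 1960/290 = 7.75862
NF = 10 log₁₀(7.75862) = 8.90 dB

8.90 dB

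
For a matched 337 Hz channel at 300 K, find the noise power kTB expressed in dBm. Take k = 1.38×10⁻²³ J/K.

−148.6 dBm

P_n = kTB = 1.38×10⁻²³ × 300 × 3.37×10² = 1.40×10⁻¹⁸ W
In dBm: 10 log₁₀(1.40×10⁻¹⁸ / 10⁻³) = −148.6 dBm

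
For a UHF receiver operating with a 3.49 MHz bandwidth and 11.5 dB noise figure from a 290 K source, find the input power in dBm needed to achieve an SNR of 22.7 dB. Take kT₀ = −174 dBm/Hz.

−74.4 dBm

Sensitivity = −174 + 10 log₁₀(B) + NF + SNR_min
= −174 + 65.43 + 11.5 + 22.7
= −74.37 dBm → −74.4 dBm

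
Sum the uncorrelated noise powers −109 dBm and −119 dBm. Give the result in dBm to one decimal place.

Convert to linear, add, convert back:
P₁ = 1.26×10⁻¹⁴ W, P₂ = 1.26×10⁻¹⁵ W
P_tot = 1.38×10⁻¹⁴ W → 10 log₁₀(P_tot / 10⁻³) = −108.6 dBm

−108.6 dBm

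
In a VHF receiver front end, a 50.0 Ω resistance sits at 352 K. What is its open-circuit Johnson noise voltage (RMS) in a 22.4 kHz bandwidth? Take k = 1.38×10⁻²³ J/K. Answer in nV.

148 nV

V_n = √(4kTRB)
4kTRB = 4 × 1.38×10⁻²³ × 352 × 5.00×10¹ × 2.24×10⁴ = 2.18×10⁻¹⁴ V²
V_n = √(2.18×10⁻¹⁴) = 1.48×10⁻⁷ V = 148 nV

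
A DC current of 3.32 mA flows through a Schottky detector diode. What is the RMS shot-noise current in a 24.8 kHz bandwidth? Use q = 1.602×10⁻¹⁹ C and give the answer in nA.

5.14 nA

I_n = √(2qI·B)
2qI·B = 2 × 1.602×10⁻¹⁹ × 3.32×10⁻³ × 2.48×10⁴ = 2.64×10⁻¹⁷ A²
I_n = √(2.64×10⁻¹⁷) = 5.14×10⁻⁹ A = 5.14 nA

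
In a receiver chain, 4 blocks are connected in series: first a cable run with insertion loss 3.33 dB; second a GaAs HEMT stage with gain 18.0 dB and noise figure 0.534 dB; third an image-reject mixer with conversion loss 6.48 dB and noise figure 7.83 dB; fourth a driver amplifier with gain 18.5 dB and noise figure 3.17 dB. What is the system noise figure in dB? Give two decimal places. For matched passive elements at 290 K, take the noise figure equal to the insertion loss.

Convert to linear (a loss of L dB is a gain of −L dB): F_i = 10^(NF_i/10), G_i = 10^(G_i,dB/10)
  Stage 1: F_1 = 10^(3.33/10) = 2.153, G_1 = 10^(−3.33/10) = 0.4645
  Stage 2: F_2 = 10^(0.534/10) = 1.131, G_2 = 10^(18.0/10) = 63.10
  Stage 3: F_3 = 10^(7.83/10) = 6.067, G_3 = 10^(−6.48/10) = 0.2249
  Stage 4: F_4 = 10^(3.17/10) = 2.075, G_4 = 10^(18.5/10) = 70.79
Friis cascade:
  F = 2.153 + (1.131 − 1)/0.4645 + (6.067 − 1)/29.31 + (2.075 − 1)/6.592 = 2.770
NF = 10 log₁₀(2.770) = 4.43 dB

4.43 dB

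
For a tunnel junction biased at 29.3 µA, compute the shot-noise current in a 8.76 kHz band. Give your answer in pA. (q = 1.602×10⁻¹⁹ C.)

I_n = √(2qI·B)
2qI·B = 2 × 1.602×10⁻¹⁹ × 2.93×10⁻⁵ × 8.76×10³ = 8.22×10⁻²⁰ A²
I_n = √(8.22×10⁻²⁰) = 2.87×10⁻¹⁰ A = 287 pA

287 pA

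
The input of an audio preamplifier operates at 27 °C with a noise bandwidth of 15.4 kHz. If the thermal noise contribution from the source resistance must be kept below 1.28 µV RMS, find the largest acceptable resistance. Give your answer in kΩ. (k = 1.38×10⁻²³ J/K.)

T = 27 °C + 273.15 = 300.15 K
Johnson–Nyquist: V_n = √(4kTRB) ⇒ R = V_n² / (4kTB)
4kTB = 4 × 1.38×10⁻²³ × 300.15 × 1.54×10⁴ = 2.55×10⁻¹⁶
R = (1.28×10⁻⁶)² / 2.55×10⁻¹⁶ = 6.42×10³ Ω = 6.42 kΩ

6.42 kΩ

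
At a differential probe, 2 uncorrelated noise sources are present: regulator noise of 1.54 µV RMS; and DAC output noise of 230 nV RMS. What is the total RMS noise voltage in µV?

1.56 µV

Uncorrelated sources add in power (mean-square): V_tot = √(ΣV_i²)
V_tot = √[(1.54×10⁻⁶)² + (2.30×10⁻⁷)²] = 1.56×10⁻⁶ V = 1.56 µV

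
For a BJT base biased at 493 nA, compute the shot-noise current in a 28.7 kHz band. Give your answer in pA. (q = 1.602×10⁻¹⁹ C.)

I_n = √(2qI·B)
2qI·B = 2 × 1.602×10⁻¹⁹ × 4.93×10⁻⁷ × 2.87×10⁴ = 4.53×10⁻²¹ A²
I_n = √(4.53×10⁻²¹) = 6.73×10⁻¹¹ A = 67.3 pA

67.3 pA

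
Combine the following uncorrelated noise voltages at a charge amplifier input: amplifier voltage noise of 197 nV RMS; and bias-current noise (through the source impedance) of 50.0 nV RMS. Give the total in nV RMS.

Uncorrelated sources add in power (mean-square): V_tot = √(ΣV_i²)
V_tot = √[(1.97×10⁻⁷)² + (5.00×10⁻⁸)²] = 2.03×10⁻⁷ V = 203 nV

203 nV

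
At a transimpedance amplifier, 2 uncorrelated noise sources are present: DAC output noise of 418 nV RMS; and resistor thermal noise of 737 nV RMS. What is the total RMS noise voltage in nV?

847 nV

Uncorrelated sources add in power (mean-square): V_tot = √(ΣV_i²)
V_tot = √[(4.18×10⁻⁷)² + (7.37×10⁻⁷)²] = 8.47×10⁻⁷ V = 847 nV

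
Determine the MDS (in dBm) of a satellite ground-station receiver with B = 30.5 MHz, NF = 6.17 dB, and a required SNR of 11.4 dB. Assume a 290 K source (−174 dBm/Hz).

Sensitivity = −174 + 10 log₁₀(B) + NF + SNR_min
= −174 + 74.84 + 6.17 + 11.4
= −81.59 dBm → −81.6 dBm

−81.6 dBm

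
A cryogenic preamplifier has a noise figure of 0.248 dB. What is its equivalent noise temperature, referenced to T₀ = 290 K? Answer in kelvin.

17.0 K

F = 10^(0.248/10) = 1.05877
T_e = (F − 1)·T₀ = (1.05877 − 1) × 290 = 17.0 K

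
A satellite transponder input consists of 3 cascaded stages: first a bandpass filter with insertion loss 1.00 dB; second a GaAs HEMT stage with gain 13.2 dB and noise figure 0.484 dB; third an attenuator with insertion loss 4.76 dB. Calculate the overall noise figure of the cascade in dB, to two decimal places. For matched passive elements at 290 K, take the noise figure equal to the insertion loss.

1.84 dB

Convert to linear (a loss of L dB is a gain of −L dB): F_i = 10^(NF_i/10), G_i = 10^(G_i,dB/10)
  Stage 1: F_1 = 10^(1.00/10) = 1.259, G_1 = 10^(−1.00/10) = 0.7943
  Stage 2: F_2 = 10^(0.484/10) = 1.118, G_2 = 10^(13.2/10) = 20.89
  Stage 3: F_3 = 10^(4.76/10) = 2.992, G_3 = 10^(−4.76/10) = 0.3342
Friis cascade:
  F = 1.259 + (1.118 − 1)/0.7943 + (2.992 − 1)/16.60 = 1.527
NF = 10 log₁₀(1.527) = 1.84 dB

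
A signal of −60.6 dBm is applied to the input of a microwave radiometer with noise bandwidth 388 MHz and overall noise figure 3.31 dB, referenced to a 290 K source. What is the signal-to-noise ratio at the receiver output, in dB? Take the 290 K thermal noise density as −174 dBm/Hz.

Noise floor: N = −174 + 10 log₁₀(B) + NF
10 log₁₀(3.88×10⁸) = 85.89 dB
N = −174 + 85.89 + 3.31 = −84.80 dBm
SNR = P_sig − N = −60.6 − (−84.80) = 24.20 dB → 24.2 dB

24.2 dB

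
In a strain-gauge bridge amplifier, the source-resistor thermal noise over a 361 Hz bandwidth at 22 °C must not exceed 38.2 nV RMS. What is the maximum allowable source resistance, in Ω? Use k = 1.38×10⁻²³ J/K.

T = 22 °C + 273.15 = 295.15 K
Johnson–Nyquist: V_n = √(4kTRB) ⇒ R = V_n² / (4kTB)
4kTB = 4 × 1.38×10⁻²³ × 295.15 × 3.61×10² = 5.88×10⁻¹⁸
R = (3.82×10⁻⁸)² / 5.88×10⁻¹⁸ = 2.48×10² Ω = 248 Ω

248 Ω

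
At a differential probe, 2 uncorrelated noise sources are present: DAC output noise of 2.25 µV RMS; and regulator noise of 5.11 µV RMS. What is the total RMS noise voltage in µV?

Uncorrelated sources add in power (mean-square): V_tot = √(ΣV_i²)
V_tot = √[(2.25×10⁻⁶)² + (5.11×10⁻⁶)²] = 5.58×10⁻⁶ V = 5.58 µV

5.58 µV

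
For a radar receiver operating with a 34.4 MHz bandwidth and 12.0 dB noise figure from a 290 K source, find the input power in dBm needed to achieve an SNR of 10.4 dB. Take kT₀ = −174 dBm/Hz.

−76.2 dBm

Sensitivity = −174 + 10 log₁₀(B) + NF + SNR_min
= −174 + 75.37 + 12.0 + 10.4
= −76.23 dBm → −76.2 dBm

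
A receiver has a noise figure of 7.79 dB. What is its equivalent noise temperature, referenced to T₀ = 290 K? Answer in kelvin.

F = 10^(7.79/10) = 6.01174
T_e = (F − 1)·T₀ = (6.01174 − 1) × 290 = 1453 K

1453 K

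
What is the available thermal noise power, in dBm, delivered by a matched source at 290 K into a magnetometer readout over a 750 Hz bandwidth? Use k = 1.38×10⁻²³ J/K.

P_n = kTB = 1.38×10⁻²³ × 290 × 7.50×10² = 3.00×10⁻¹⁸ W
In dBm: 10 log₁₀(3.00×10⁻¹⁸ / 10⁻³) = −145.2 dBm

−145.2 dBm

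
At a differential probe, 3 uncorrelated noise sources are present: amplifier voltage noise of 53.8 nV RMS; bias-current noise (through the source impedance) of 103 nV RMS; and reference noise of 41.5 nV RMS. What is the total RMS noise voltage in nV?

123 nV

Uncorrelated sources add in power (mean-square): V_tot = √(ΣV_i²)
V_tot = √[(5.38×10⁻⁸)² + (1.03×10⁻⁷)² + (4.15×10⁻⁸)²] = 1.23×10⁻⁷ V = 123 nV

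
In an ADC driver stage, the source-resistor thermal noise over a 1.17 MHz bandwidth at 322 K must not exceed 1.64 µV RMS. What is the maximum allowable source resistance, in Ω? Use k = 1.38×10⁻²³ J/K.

Johnson–Nyquist: V_n = √(4kTRB) ⇒ R = V_n² / (4kTB)
4kTB = 4 × 1.38×10⁻²³ × 322 × 1.17×10⁶ = 2.08×10⁻¹⁴
R = (1.64×10⁻⁶)² / 2.08×10⁻¹⁴ = 1.29×10² Ω = 129 Ω

129 Ω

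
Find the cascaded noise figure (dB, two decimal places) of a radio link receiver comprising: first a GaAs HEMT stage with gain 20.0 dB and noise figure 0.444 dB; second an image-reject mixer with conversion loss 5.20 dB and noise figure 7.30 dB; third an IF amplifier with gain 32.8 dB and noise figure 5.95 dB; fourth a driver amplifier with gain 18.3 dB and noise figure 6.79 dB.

Convert to linear (a loss of L dB is a gain of −L dB): F_i = 10^(NF_i/10), G_i = 10^(G_i,dB/10)
  Stage 1: F_1 = 10^(0.444/10) = 1.108, G_1 = 10^(20.0/10) = 100.0
  Stage 2: F_2 = 10^(7.30/10) = 5.370, G_2 = 10^(−5.20/10) = 0.3020
  Stage 3: F_3 = 10^(5.95/10) = 3.936, G_3 = 10^(32.8/10) = 1905
  Stage 4: F_4 = 10^(6.79/10) = 4.775, G_4 = 10^(18.3/10) = 67.61
Friis cascade:
  F = 1.108 + (5.370 − 1)/100.0 + (3.936 − 1)/30.20 + (4.775 − 1)/5.754×10⁴ = 1.249
NF = 10 log₁₀(1.249) = 0.96 dB

0.96 dB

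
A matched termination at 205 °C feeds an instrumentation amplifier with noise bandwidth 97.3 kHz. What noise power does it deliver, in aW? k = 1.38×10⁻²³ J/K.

T = 205 °C + 273.15 = 478.15 K
P_n = kTB = 1.38×10⁻²³ × 478.15 × 9.73×10⁴ = 6.42×10⁻¹⁶ W = 642 aW

642 aW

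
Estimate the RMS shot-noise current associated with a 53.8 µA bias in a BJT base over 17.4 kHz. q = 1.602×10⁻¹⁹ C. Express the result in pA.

I_n = √(2qI·B)
2qI·B = 2 × 1.602×10⁻¹⁹ × 5.38×10⁻⁵ × 1.74×10⁴ = 3.00×10⁻¹⁹ A²
I_n = √(3.00×10⁻¹⁹) = 5.48×10⁻¹⁰ A = 548 pA

548 pA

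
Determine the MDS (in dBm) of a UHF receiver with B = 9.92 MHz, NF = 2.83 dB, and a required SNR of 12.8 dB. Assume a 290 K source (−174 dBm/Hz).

−88.4 dBm

Sensitivity = −174 + 10 log₁₀(B) + NF + SNR_min
= −174 + 69.97 + 2.83 + 12.8
= −88.40 dBm → −88.4 dBm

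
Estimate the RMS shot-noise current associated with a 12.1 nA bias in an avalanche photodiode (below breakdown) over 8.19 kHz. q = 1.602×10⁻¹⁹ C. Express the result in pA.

I_n = √(2qI·B)
2qI·B = 2 × 1.602×10⁻¹⁹ × 1.21×10⁻⁸ × 8.19×10³ = 3.18×10⁻²³ A²
I_n = √(3.18×10⁻²³) = 5.63×10⁻¹² A = 5.63 pA

5.63 pA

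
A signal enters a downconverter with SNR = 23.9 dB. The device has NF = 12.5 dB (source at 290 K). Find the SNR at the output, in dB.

11.4 dB

By definition F = SNR_in/SNR_out, so in dB: SNR_out = SNR_in − NF
SNR_out = 23.9 − 12.5 = 11.4 dB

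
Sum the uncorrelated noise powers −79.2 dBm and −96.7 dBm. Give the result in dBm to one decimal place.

Convert to linear, add, convert back:
P₁ = 1.20×10⁻¹¹ W, P₂ = 2.14×10⁻¹³ W
P_tot = 1.22×10⁻¹¹ W → 10 log₁₀(P_tot / 10⁻³) = −79.1 dBm

−79.1 dBm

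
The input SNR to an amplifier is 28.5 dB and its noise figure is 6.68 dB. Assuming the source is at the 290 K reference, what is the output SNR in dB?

By definition F = SNR_in/SNR_out, so in dB: SNR_out = SNR_in − NF
SNR_out = 28.5 − 6.68 = 21.82 dB

21.82 dB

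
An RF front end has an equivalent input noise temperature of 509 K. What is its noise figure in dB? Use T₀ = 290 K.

F = 1 + T_e/T₀ = 1 + 509/290 = 2.75517
NF = 10 log₁₀(2.75517) = 4.40 dB

4.40 dB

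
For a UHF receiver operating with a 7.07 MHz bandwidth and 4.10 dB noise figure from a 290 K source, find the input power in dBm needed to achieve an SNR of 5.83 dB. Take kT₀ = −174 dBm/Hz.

Sensitivity = −174 + 10 log₁₀(B) + NF + SNR_min
= −174 + 68.49 + 4.10 + 5.83
= −95.58 dBm → −95.6 dBm

−95.6 dBm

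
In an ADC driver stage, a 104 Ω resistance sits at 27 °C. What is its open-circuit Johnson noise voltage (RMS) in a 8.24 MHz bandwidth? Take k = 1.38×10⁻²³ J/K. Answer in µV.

T = 27 °C + 273.15 = 300.15 K
V_n = √(4kTRB)
4kTRB = 4 × 1.38×10⁻²³ × 300.15 × 1.04×10² × 8.24×10⁶ = 1.42×10⁻¹¹ V²
V_n = √(1.42×10⁻¹¹) = 3.77×10⁻⁶ V = 3.77 µV

3.77 µV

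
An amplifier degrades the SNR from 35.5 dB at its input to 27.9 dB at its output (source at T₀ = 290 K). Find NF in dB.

7.6 dB

NF (dB) = SNR_in(dB) − SNR_out(dB) when the source is at T₀
NF = 35.5 − 27.9 = 7.6 dB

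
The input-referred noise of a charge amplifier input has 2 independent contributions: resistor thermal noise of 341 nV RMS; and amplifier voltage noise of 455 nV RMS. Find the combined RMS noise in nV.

569 nV

Uncorrelated sources add in power (mean-square): V_tot = √(ΣV_i²)
V_tot = √[(3.41×10⁻⁷)² + (4.55×10⁻⁷)²] = 5.69×10⁻⁷ V = 569 nV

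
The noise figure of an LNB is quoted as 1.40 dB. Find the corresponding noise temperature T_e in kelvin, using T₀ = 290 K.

F = 10^(1.40/10) = 1.38038
T_e = (F − 1)·T₀ = (1.38038 − 1) × 290 = 110 K

110 K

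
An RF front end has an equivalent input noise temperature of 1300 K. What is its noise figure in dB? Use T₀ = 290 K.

F = 1 + T_e/T₀ = 1 + 1300/290 = 5.48276
NF = 10 log₁₀(5.48276) = 7.39 dB

7.39 dB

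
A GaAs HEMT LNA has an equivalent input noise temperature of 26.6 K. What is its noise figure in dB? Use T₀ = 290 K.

F = 1 + T_e/T₀ = 1 + 26.6/290 = 1.09172
NF = 10 log₁₀(1.09172) = 0.381 dB

0.381 dB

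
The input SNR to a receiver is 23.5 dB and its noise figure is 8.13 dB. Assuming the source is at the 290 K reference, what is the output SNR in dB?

15.37 dB

By definition F = SNR_in/SNR_out, so in dB: SNR_out = SNR_in − NF
SNR_out = 23.5 − 8.13 = 15.37 dB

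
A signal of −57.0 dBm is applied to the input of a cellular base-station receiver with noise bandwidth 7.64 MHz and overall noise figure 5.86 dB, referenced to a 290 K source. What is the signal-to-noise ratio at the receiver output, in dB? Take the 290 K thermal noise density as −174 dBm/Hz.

42.3 dB

Noise floor: N = −174 + 10 log₁₀(B) + NF
10 log₁₀(7.64×10⁶) = 68.83 dB
N = −174 + 68.83 + 5.86 = −99.31 dBm
SNR = P_sig − N = −57.0 − (−99.31) = 42.31 dB → 42.3 dB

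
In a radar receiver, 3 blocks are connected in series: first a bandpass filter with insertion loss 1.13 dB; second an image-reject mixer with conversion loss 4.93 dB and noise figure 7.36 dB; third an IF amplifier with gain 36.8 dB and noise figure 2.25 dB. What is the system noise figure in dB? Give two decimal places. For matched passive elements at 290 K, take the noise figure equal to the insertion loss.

Convert to linear (a loss of L dB is a gain of −L dB): F_i = 10^(NF_i/10), G_i = 10^(G_i,dB/10)
  Stage 1: F_1 = 10^(1.13/10) = 1.297, G_1 = 10^(−1.13/10) = 0.7709
  Stage 2: F_2 = 10^(7.36/10) = 5.445, G_2 = 10^(−4.93/10) = 0.3214
  Stage 3: F_3 = 10^(2.25/10) = 1.679, G_3 = 10^(36.8/10) = 4786
Friis cascade:
  F = 1.297 + (5.445 − 1)/0.7709 + (1.679 − 1)/0.2477 = 9.803
NF = 10 log₁₀(9.803) = 9.91 dB

9.91 dB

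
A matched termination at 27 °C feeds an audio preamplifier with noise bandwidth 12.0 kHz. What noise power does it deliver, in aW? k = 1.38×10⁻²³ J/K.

T = 27 °C + 273.15 = 300.15 K
P_n = kTB = 1.38×10⁻²³ × 300.15 × 1.20×10⁴ = 4.97×10⁻¹⁷ W = 49.7 aW

49.7 aW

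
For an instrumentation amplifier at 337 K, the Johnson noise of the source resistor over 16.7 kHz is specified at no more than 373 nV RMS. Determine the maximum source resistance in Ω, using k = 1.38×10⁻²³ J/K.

448 Ω

Johnson–Nyquist: V_n = √(4kTRB) ⇒ R = V_n² / (4kTB)
4kTB = 4 × 1.38×10⁻²³ × 337 × 1.67×10⁴ = 3.11×10⁻¹⁶
R = (3.73×10⁻⁷)² / 3.11×10⁻¹⁶ = 4.48×10² Ω = 448 Ω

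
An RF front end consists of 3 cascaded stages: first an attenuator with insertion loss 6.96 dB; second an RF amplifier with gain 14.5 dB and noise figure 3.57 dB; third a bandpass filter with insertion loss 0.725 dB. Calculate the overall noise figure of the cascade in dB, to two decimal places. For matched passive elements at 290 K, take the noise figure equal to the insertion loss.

10.54 dB

Convert to linear (a loss of L dB is a gain of −L dB): F_i = 10^(NF_i/10), G_i = 10^(G_i,dB/10)
  Stage 1: F_1 = 10^(6.96/10) = 4.966, G_1 = 10^(−6.96/10) = 0.2014
  Stage 2: F_2 = 10^(3.57/10) = 2.275, G_2 = 10^(14.5/10) = 28.18
  Stage 3: F_3 = 10^(0.725/10) = 1.182, G_3 = 10^(−0.725/10) = 0.8463
Friis cascade:
  F = 4.966 + (2.275 − 1)/0.2014 + (1.182 − 1)/5.675 = 11.33
NF = 10 log₁₀(11.33) = 10.54 dB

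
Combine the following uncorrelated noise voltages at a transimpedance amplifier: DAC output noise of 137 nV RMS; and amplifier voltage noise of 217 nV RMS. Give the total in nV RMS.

257 nV

Uncorrelated sources add in power (mean-square): V_tot = √(ΣV_i²)
V_tot = √[(1.37×10⁻⁷)² + (2.17×10⁻⁷)²] = 2.57×10⁻⁷ V = 257 nV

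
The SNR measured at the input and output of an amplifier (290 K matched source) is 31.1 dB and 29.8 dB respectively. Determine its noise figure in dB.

1.3 dB

NF (dB) = SNR_in(dB) − SNR_out(dB) when the source is at T₀
NF = 31.1 − 29.8 = 1.3 dB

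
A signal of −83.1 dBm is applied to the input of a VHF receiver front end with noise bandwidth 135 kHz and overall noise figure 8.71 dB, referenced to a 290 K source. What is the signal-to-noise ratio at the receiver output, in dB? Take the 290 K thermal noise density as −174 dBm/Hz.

30.9 dB

Noise floor: N = −174 + 10 log₁₀(B) + NF
10 log₁₀(1.35×10⁵) = 51.3 dB
N = −174 + 51.3 + 8.71 = −113.99 dBm
SNR = P_sig − N = −83.1 − (−113.99) = 30.89 dB → 30.9 dB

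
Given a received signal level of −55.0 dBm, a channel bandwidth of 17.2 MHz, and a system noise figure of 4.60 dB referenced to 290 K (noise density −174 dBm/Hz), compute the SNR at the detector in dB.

Noise floor: N = −174 + 10 log₁₀(B) + NF
10 log₁₀(1.72×10⁷) = 72.36 dB
N = −174 + 72.36 + 4.60 = −97.04 dBm
SNR = P_sig − N = −55.0 − (−97.04) = 42.04 dB → 42.0 dB

42.0 dB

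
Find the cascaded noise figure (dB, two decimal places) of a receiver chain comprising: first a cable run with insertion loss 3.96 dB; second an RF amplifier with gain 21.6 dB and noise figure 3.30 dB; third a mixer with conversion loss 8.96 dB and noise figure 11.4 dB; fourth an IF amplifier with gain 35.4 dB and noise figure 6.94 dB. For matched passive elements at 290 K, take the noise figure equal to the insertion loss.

Convert to linear (a loss of L dB is a gain of −L dB): F_i = 10^(NF_i/10), G_i = 10^(G_i,dB/10)
  Stage 1: F_1 = 10^(3.96/10) = 2.489, G_1 = 10^(−3.96/10) = 0.4018
  Stage 2: F_2 = 10^(3.30/10) = 2.138, G_2 = 10^(21.6/10) = 144.5
  Stage 3: F_3 = 10^(11.4/10) = 13.80, G_3 = 10^(−8.96/10) = 0.1271
  Stage 4: F_4 = 10^(6.94/10) = 4.943, G_4 = 10^(35.4/10) = 3467
Friis cascade:
  F = 2.489 + (2.138 − 1)/0.4018 + (13.80 − 1)/58.08 + (4.943 − 1)/7.379 = 6.076
NF = 10 log₁₀(6.076) = 7.84 dB

7.84 dB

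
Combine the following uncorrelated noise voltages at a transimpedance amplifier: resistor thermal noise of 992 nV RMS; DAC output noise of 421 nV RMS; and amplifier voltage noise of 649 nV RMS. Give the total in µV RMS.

1.26 µV

Uncorrelated sources add in power (mean-square): V_tot = √(ΣV_i²)
V_tot = √[(9.92×10⁻⁷)² + (4.21×10⁻⁷)² + (6.49×10⁻⁷)²] = 1.26×10⁻⁶ V = 1.26 µV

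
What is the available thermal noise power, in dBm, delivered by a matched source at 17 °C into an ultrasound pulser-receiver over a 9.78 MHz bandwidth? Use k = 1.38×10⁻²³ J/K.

−104.1 dBm

T = 17 °C + 273.15 = 290.15 K
P_n = kTB = 1.38×10⁻²³ × 290.15 × 9.78×10⁶ = 3.92×10⁻¹⁴ W
In dBm: 10 log₁₀(3.92×10⁻¹⁴ / 10⁻³) = −104.1 dBm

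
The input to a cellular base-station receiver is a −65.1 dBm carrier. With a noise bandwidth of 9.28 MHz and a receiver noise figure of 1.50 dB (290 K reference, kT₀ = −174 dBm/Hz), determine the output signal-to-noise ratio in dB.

37.7 dB

Noise floor: N = −174 + 10 log₁₀(B) + NF
10 log₁₀(9.28×10⁶) = 69.68 dB
N = −174 + 69.68 + 1.50 = −102.82 dBm
SNR = P_sig − N = −65.1 − (−102.82) = 37.72 dB → 37.7 dB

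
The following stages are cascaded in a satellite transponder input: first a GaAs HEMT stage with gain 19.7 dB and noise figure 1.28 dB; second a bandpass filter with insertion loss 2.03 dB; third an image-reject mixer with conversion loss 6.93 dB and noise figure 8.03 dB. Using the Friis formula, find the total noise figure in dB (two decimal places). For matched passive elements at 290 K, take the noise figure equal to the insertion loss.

1.59 dB

Convert to linear (a loss of L dB is a gain of −L dB): F_i = 10^(NF_i/10), G_i = 10^(G_i,dB/10)
  Stage 1: F_1 = 10^(1.28/10) = 1.343, G_1 = 10^(19.7/10) = 93.33
  Stage 2: F_2 = 10^(2.03/10) = 1.596, G_2 = 10^(−2.03/10) = 0.6266
  Stage 3: F_3 = 10^(8.03/10) = 6.353, G_3 = 10^(−6.93/10) = 0.2028
Friis cascade:
  F = 1.343 + (1.596 − 1)/93.33 + (6.353 − 1)/58.48 = 1.441
NF = 10 log₁₀(1.441) = 1.59 dB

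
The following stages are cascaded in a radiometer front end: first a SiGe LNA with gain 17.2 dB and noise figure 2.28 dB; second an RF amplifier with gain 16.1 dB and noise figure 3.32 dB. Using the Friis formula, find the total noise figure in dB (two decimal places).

2.34 dB

Convert to linear (a loss of L dB is a gain of −L dB): F_i = 10^(NF_i/10), G_i = 10^(G_i,dB/10)
  Stage 1: F_1 = 10^(2.28/10) = 1.690, G_1 = 10^(17.2/10) = 52.48
  Stage 2: F_2 = 10^(3.32/10) = 2.148, G_2 = 10^(16.1/10) = 40.74
Friis cascade:
  F = 1.690 + (2.148 − 1)/52.48 = 1.712
NF = 10 log₁₀(1.712) = 2.34 dB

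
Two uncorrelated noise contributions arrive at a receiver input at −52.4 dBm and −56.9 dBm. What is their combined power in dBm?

Convert to linear, add, convert back:
P₁ = 5.75×10⁻⁹ W, P₂ = 2.04×10⁻⁹ W
P_tot = 7.80×10⁻⁹ W → 10 log₁₀(P_tot / 10⁻³) = −51.1 dBm

−51.1 dBm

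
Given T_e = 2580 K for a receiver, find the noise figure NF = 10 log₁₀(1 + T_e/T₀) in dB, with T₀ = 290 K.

F = 1 + T_e/T₀ = 1 + 2580/290 = 9.89655
NF = 10 log₁₀(9.89655) = 9.95 dB

9.95 dB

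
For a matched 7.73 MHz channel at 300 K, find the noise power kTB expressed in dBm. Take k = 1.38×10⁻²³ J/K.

P_n = kTB = 1.38×10⁻²³ × 300 × 7.73×10⁶ = 3.20×10⁻¹⁴ W
In dBm: 10 log₁₀(3.20×10⁻¹⁴ / 10⁻³) = −104.9 dBm

−104.9 dBm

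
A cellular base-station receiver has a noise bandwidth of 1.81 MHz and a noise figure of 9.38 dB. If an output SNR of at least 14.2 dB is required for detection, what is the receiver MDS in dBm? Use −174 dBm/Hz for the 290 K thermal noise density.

Sensitivity = −174 + 10 log₁₀(B) + NF + SNR_min
= −174 + 62.58 + 9.38 + 14.2
= −87.84 dBm → −87.8 dBm

−87.8 dBm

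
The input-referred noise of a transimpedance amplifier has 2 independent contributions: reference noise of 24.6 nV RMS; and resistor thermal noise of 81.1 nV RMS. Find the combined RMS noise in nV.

84.7 nV

Uncorrelated sources add in power (mean-square): V_tot = √(ΣV_i²)
V_tot = √[(2.46×10⁻⁸)² + (8.11×10⁻⁸)²] = 8.47×10⁻⁸ V = 84.7 nV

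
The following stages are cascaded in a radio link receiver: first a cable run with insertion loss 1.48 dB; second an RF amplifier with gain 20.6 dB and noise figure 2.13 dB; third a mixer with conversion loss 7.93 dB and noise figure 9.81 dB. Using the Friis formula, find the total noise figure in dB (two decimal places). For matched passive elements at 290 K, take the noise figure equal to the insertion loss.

3.80 dB

Convert to linear (a loss of L dB is a gain of −L dB): F_i = 10^(NF_i/10), G_i = 10^(G_i,dB/10)
  Stage 1: F_1 = 10^(1.48/10) = 1.406, G_1 = 10^(−1.48/10) = 0.7112
  Stage 2: F_2 = 10^(2.13/10) = 1.633, G_2 = 10^(20.6/10) = 114.8
  Stage 3: F_3 = 10^(9.81/10) = 9.572, G_3 = 10^(−7.93/10) = 0.1611
Friis cascade:
  F = 1.406 + (1.633 − 1)/0.7112 + (9.572 − 1)/81.66 = 2.401
NF = 10 log₁₀(2.401) = 3.80 dB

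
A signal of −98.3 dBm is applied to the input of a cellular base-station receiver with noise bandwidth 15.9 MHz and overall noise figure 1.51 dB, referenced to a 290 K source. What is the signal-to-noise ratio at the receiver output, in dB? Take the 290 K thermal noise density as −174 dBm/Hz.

2.2 dB

Noise floor: N = −174 + 10 log₁₀(B) + NF
10 log₁₀(1.59×10⁷) = 72.01 dB
N = −174 + 72.01 + 1.51 = −100.48 dBm
SNR = P_sig − N = −98.3 − (−100.48) = 2.18 dB → 2.2 dB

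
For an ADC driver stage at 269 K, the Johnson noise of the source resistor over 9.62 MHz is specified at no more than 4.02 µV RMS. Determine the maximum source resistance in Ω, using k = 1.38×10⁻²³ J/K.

Johnson–Nyquist: V_n = √(4kTRB) ⇒ R = V_n² / (4kTB)
4kTB = 4 × 1.38×10⁻²³ × 269 × 9.62×10⁶ = 1.43×10⁻¹³
R = (4.02×10⁻⁶)² / 1.43×10⁻¹³ = 1.13×10² Ω = 113 Ω

113 Ω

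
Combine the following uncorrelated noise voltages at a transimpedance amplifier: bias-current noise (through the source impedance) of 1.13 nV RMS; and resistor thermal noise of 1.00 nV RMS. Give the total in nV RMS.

Uncorrelated sources add in power (mean-square): V_tot = √(ΣV_i²)
V_tot = √[(1.13×10⁻⁹)² + (1.00×10⁻⁹)²] = 1.51×10⁻⁹ V = 1.51 nV

1.51 nV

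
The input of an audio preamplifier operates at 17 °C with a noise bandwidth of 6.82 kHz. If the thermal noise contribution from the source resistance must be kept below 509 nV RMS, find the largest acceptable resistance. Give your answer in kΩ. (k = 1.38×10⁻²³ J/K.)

2.37 kΩ

T = 17 °C + 273.15 = 290.15 K
Johnson–Nyquist: V_n = √(4kTRB) ⇒ R = V_n² / (4kTB)
4kTB = 4 × 1.38×10⁻²³ × 290.15 × 6.82×10³ = 1.09×10⁻¹⁶
R = (5.09×10⁻⁷)² / 1.09×10⁻¹⁶ = 2.37×10³ Ω = 2.37 kΩ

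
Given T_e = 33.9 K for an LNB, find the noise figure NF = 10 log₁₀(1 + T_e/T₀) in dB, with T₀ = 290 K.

F = 1 + T_e/T₀ = 1 + 33.9/290 = 1.1169
NF = 10 log₁₀(1.1169) = 0.480 dB

0.480 dB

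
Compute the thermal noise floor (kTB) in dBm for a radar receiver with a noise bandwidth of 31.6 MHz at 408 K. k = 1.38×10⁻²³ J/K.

P_n = kTB = 1.38×10⁻²³ × 408 × 3.16×10⁷ = 1.78×10⁻¹³ W
In dBm: 10 log₁₀(1.78×10⁻¹³ / 10⁻³) = −97.5 dBm

−97.5 dBm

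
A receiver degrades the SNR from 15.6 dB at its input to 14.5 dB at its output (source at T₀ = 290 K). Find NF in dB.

NF (dB) = SNR_in(dB) − SNR_out(dB) when the source is at T₀
NF = 15.6 − 14.5 = 1.1 dB

1.1 dB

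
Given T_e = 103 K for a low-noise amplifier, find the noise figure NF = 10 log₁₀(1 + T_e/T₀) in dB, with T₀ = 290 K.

F = 1 + T_e/T₀ = 1 + 103/290 = 1.35517
NF = 10 log₁₀(1.35517) = 1.32 dB

1.32 dB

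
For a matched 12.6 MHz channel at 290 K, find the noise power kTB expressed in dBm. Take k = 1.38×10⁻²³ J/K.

P_n = kTB = 1.38×10⁻²³ × 290 × 1.26×10⁷ = 5.04×10⁻¹⁴ W
In dBm: 10 log₁₀(5.04×10⁻¹⁴ / 10⁻³) = −103.0 dBm

−103.0 dBm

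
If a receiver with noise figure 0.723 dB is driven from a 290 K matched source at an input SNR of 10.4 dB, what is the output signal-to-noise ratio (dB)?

By definition F = SNR_in/SNR_out, so in dB: SNR_out = SNR_in − NF
SNR_out = 10.4 − 0.723 = 9.677 dB

9.677 dB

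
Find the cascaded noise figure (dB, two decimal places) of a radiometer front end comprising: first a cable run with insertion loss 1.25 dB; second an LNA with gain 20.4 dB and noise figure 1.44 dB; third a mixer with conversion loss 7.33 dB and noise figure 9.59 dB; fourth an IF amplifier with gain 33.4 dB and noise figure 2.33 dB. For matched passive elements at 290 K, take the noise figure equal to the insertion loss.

3.02 dB

Convert to linear (a loss of L dB is a gain of −L dB): F_i = 10^(NF_i/10), G_i = 10^(G_i,dB/10)
  Stage 1: F_1 = 10^(1.25/10) = 1.334, G_1 = 10^(−1.25/10) = 0.7499
  Stage 2: F_2 = 10^(1.44/10) = 1.393, G_2 = 10^(20.4/10) = 109.6
  Stage 3: F_3 = 10^(9.59/10) = 9.099, G_3 = 10^(−7.33/10) = 0.1849
  Stage 4: F_4 = 10^(2.33/10) = 1.710, G_4 = 10^(33.4/10) = 2188
Friis cascade:
  F = 1.334 + (1.393 − 1)/0.7499 + (9.099 − 1)/82.22 + (1.710 − 1)/15.21 = 2.003
NF = 10 log₁₀(2.003) = 3.02 dB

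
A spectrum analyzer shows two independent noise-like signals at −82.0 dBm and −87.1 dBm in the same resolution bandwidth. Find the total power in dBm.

−80.8 dBm

Convert to linear, add, convert back:
P₁ = 6.31×10⁻¹² W, P₂ = 1.95×10⁻¹² W
P_tot = 8.26×10⁻¹² W → 10 log₁₀(P_tot / 10⁻³) = −80.8 dBm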